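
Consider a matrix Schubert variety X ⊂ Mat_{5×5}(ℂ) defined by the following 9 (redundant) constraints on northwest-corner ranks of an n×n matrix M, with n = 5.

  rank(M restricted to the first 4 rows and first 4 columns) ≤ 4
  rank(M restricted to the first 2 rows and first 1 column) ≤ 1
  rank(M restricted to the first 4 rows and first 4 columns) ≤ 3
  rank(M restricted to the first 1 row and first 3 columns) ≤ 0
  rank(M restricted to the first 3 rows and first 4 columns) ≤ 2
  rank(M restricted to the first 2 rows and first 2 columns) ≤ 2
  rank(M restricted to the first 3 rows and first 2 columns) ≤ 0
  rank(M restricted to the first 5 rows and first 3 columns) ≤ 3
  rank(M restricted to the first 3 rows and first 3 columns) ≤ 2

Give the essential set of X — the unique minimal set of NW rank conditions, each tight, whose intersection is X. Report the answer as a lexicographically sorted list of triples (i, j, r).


Rank table r_w(5×5) implied by the 9 constraints:

  i=1: 0  0  0  1  1
  i=2: 0  0  1  2  2
  i=3: 0  0  1  2  3
  i=4: 1  1  2  3  4
  i=5: 1  2  3  4  5

giving w = (4, 3, 5, 1, 2) via Δ²R.

|D(w)|=7, |Ess(w)|=2:

[(1, 3, 0), (3, 2, 0)]


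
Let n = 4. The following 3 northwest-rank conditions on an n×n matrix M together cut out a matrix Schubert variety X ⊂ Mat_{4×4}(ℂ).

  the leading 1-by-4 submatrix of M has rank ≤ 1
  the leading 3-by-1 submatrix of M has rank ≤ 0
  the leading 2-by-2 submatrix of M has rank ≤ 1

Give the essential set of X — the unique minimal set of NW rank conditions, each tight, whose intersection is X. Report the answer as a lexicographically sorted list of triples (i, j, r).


Propagating the 3 rank bounds to every northwest block:

  0 | 1 | 1 | 1
  0 | 1 | 2 | 2
  0 | 1 | 2 | 3
  1 | 2 | 3 | 4

giving w = (2, 3, 4, 1) via Δ²R.

1 SE-corner of the 3-cell Rothe diagram gives Ess(w):

[(3, 1, 0)]


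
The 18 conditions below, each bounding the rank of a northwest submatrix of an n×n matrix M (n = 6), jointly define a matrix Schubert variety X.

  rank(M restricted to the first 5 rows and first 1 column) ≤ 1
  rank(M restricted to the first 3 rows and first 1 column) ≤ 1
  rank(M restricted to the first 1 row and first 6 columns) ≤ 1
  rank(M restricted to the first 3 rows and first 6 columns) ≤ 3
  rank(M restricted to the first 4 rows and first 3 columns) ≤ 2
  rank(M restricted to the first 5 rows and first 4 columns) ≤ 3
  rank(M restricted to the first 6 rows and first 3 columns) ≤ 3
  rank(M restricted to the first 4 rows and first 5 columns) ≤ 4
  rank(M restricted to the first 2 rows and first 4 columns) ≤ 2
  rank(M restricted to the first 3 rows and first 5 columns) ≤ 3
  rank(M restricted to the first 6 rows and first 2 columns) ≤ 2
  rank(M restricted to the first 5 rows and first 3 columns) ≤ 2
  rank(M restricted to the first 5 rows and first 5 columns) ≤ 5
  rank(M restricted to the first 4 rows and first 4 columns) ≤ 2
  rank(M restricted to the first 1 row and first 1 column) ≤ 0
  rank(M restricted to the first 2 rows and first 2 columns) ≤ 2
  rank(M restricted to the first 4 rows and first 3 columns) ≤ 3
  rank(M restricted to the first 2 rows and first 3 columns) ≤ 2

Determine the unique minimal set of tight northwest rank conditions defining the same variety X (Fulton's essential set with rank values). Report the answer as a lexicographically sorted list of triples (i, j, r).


Computing R[i][j] = min implied NW-rank bound (n=6, 18 conditions):

  0 1 1 1 1 1
  1 2 2 2 2 2
  1 2 2 2 3 3
  1 2 2 2 3 4
  1 2 2 3 4 5
  1 2 3 4 5 6

second differences of R give the permutation w = (2, 1, 5, 6, 4, 3).

Fulton essential set (3 of the 6 Rothe cells):

[(1, 1, 0), (4, 4, 2), (5, 3, 2)]


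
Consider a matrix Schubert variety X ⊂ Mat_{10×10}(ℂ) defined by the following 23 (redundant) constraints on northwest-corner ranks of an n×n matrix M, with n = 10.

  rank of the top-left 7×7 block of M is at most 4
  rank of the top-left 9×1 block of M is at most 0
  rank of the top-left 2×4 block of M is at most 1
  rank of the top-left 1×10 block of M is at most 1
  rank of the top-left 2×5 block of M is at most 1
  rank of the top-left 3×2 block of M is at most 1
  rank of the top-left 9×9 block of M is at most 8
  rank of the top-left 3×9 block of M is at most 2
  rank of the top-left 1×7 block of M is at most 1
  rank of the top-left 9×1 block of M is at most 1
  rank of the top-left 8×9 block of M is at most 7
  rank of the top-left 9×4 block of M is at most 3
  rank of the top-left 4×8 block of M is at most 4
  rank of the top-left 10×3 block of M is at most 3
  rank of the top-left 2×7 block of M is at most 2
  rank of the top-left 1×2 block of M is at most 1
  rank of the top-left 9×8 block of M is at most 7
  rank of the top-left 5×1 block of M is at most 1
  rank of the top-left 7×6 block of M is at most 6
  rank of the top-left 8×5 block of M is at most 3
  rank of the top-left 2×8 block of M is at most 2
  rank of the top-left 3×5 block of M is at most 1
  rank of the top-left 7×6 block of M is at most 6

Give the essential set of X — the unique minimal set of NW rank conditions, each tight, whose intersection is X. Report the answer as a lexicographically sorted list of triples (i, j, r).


Propagating the 23 rank bounds to every northwest block:

  i=1: 0, 1, 1, 1, 1, 1, 1, 1, 1, 1
  i=2: 0, 1, 1, 1, 1, 2, 2, 2, 2, 2
  i=3: 0, 1, 1, 1, 1, 2, 2, 2, 2, 3
  i=4: 0, 1, 2, 2, 2, 3, 3, 3, 3, 4
  i=5: 0, 1, 2, 3, 3, 4, 4, 4, 4, 5
  i=6: 0, 1, 2, 3, 3, 4, 4, 5, 5, 6
  i=7: 0, 1, 2, 3, 3, 4, 4, 5, 6, 7
  i=8: 0, 1, 2, 3, 3, 4, 5, 6, 7, 8
  i=9: 0, 1, 2, 3, 4, 5, 6, 7, 8, 9
  i=10: 1, 2, 3, 4, 5, 6, 7, 8, 9, 10

the unique w with this rank table is (2, 6, 10, 3, 4, 8, 9, 7, 5, 1).

5 SE-corners of the 23-cell Rothe diagram give Ess(w):

[(3, 5, 1), (3, 9, 2), (7, 7, 4), (8, 5, 3), (9, 1, 0)]


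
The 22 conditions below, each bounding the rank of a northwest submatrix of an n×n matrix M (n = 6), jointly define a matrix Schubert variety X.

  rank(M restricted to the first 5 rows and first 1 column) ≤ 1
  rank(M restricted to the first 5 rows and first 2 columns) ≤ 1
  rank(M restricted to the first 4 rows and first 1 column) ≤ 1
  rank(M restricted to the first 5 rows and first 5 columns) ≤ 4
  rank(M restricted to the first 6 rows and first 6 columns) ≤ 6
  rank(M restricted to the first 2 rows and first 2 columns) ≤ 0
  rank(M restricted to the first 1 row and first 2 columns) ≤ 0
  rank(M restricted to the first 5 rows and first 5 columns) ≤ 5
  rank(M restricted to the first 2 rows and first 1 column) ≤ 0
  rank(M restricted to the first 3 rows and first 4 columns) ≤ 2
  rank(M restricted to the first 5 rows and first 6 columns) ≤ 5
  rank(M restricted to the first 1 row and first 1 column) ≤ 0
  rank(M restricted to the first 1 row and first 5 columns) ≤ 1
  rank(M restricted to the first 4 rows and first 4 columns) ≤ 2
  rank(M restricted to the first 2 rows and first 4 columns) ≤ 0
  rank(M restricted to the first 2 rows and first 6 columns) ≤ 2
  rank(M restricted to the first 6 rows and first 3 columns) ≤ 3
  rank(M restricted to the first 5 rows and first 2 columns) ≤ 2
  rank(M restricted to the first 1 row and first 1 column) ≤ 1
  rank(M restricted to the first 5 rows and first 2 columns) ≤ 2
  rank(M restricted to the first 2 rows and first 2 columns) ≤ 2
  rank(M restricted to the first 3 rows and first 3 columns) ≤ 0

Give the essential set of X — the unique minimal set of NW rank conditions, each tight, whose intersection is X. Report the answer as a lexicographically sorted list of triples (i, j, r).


Recovering R(i,j) via the rank-extension bound from the 22 conditions:

  0, 0, 0, 0, 1, 1
  0, 0, 0, 0, 1, 2
  0, 0, 0, 1, 2, 3
  1, 1, 1, 2, 3, 4
  1, 1, 2, 3, 4, 5
  1, 2, 3, 4, 5, 6

the unique w with this rank table is (5, 6, 4, 1, 3, 2).

D(w) has 12 cells with 3 SE-corners; essential set:

[(2, 4, 0), (3, 3, 0), (5, 2, 1)]


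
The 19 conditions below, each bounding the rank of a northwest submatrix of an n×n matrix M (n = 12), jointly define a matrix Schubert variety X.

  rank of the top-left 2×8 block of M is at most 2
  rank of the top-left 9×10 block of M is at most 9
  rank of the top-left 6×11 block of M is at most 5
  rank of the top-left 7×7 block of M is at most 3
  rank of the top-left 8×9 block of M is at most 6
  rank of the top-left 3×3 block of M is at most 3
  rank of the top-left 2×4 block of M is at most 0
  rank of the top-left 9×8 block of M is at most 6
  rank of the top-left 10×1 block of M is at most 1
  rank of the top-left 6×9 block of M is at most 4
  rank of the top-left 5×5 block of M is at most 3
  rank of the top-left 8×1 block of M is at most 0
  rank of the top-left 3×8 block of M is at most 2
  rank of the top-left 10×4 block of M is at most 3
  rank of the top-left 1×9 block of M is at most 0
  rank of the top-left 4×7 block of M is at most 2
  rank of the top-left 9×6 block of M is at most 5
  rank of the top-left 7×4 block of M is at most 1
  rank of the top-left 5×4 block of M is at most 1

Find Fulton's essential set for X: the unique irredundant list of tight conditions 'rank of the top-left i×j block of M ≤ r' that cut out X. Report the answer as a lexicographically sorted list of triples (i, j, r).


Propagating the 19 rank bounds to every northwest block:

  row 1: 0 | 0 | 0 | 0 | 0 | 0 | 0 | 0 | 0 | 1 | 1 | 1
  row 2: 0 | 0 | 0 | 0 | 1 | 1 | 1 | 1 | 1 | 2 | 2 | 2
  row 3: 0 | 1 | 1 | 1 | 2 | 2 | 2 | 2 | 2 | 3 | 3 | 3
  row 4: 0 | 1 | 1 | 1 | 2 | 2 | 2 | 3 | 3 | 4 | 4 | 4
  row 5: 0 | 1 | 1 | 1 | 2 | 3 | 3 | 4 | 4 | 5 | 5 | 5
  row 6: 0 | 1 | 1 | 1 | 2 | 3 | 3 | 4 | 4 | 5 | 5 | 6
  row 7: 0 | 1 | 1 | 1 | 2 | 3 | 3 | 4 | 5 | 6 | 6 | 7
  row 8: 0 | 1 | 2 | 2 | 3 | 4 | 4 | 5 | 6 | 7 | 7 | 8
  row 9: 1 | 2 | 3 | 3 | 4 | 5 | 5 | 6 | 7 | 8 | 8 | 9
  row 10: 1 | 2 | 3 | 3 | 4 | 5 | 6 | 7 | 8 | 9 | 9 | 10
  row 11: 1 | 2 | 3 | 4 | 5 | 6 | 7 | 8 | 9 | 10 | 10 | 11
  row 12: 1 | 2 | 3 | 4 | 5 | 6 | 7 | 8 | 9 | 10 | 11 | 12

the unique w with this rank table is (10, 5, 2, 8, 6, 12, 9, 3, 1, 7, 4, 11).

ℓ(w)=34; the 9 essential cells (i,j,r):

[(1, 9, 0), (2, 4, 0), (4, 7, 2), (6, 9, 4), (6, 11, 5), (7, 4, 1), (7, 7, 3), (8, 1, 0), (10, 4, 3)]


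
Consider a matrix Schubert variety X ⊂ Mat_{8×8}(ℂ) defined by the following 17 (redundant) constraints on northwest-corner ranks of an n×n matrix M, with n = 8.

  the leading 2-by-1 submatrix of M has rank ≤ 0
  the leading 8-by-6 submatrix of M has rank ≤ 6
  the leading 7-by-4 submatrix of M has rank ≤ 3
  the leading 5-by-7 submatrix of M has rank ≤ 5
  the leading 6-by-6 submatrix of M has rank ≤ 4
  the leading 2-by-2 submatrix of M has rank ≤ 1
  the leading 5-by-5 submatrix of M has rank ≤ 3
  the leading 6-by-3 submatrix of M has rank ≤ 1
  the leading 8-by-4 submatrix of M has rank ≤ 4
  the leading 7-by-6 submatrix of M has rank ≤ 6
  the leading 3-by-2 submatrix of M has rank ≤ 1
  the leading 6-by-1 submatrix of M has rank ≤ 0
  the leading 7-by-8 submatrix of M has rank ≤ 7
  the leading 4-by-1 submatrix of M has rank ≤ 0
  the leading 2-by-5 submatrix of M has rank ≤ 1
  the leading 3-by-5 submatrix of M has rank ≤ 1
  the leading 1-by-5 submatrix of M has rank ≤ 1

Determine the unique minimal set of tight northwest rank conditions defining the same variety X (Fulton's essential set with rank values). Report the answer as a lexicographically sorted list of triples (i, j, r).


Propagating the 17 rank bounds to every northwest block:

  row 1: 0, 1, 1, 1, 1, 1, 1, 1
  row 2: 0, 1, 1, 1, 1, 2, 2, 2
  row 3: 0, 1, 1, 1, 1, 2, 3, 3
  row 4: 0, 1, 1, 2, 2, 3, 4, 4
  row 5: 0, 1, 1, 2, 3, 4, 5, 5
  row 6: 0, 1, 1, 2, 3, 4, 5, 6
  row 7: 1, 2, 2, 3, 4, 5, 6, 7
  row 8: 1, 2, 3, 4, 5, 6, 7, 8

second differences of R give the permutation w = (2, 6, 7, 4, 5, 8, 1, 3).

Fulton essential set (3 of the 15 Rothe cells):

[(3, 5, 1), (6, 1, 0), (6, 3, 1)]


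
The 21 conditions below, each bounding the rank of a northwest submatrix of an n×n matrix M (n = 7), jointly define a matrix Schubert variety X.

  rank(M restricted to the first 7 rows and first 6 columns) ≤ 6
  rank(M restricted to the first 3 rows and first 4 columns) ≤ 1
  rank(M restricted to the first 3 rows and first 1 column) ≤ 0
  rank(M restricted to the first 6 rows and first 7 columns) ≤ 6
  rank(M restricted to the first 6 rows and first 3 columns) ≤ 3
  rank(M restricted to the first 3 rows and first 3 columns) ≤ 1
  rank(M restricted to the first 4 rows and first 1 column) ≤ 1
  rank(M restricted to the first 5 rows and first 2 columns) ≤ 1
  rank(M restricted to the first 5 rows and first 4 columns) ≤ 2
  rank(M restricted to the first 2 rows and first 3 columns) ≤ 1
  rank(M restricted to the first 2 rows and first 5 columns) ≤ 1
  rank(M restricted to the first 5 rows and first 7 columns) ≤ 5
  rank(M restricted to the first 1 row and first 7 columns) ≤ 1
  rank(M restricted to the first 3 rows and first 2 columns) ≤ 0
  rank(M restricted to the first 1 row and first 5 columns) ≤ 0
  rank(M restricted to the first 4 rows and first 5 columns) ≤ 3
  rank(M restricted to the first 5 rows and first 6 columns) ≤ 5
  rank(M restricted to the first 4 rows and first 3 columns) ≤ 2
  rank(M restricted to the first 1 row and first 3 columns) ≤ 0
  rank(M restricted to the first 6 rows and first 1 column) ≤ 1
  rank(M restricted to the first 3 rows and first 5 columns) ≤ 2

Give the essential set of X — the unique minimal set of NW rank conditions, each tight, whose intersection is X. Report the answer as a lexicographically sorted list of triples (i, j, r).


Computing R[i][j] = min implied NW-rank bound (n=7, 21 conditions):

  0, 0, 0, 0, 0, 1, 1
  0, 0, 1, 1, 1, 2, 2
  0, 0, 1, 1, 2, 3, 3
  1, 1, 2, 2, 3, 4, 4
  1, 1, 2, 2, 3, 4, 5
  1, 2, 3, 3, 4, 5, 6
  1, 2, 3, 4, 5, 6, 7

hence w(1..7) = (6, 3, 5, 1, 7, 2, 4).

D(w) has 12 cells with 5 SE-corners; essential set:

[(1, 5, 0), (3, 2, 0), (3, 4, 1), (5, 2, 1), (5, 4, 2)]


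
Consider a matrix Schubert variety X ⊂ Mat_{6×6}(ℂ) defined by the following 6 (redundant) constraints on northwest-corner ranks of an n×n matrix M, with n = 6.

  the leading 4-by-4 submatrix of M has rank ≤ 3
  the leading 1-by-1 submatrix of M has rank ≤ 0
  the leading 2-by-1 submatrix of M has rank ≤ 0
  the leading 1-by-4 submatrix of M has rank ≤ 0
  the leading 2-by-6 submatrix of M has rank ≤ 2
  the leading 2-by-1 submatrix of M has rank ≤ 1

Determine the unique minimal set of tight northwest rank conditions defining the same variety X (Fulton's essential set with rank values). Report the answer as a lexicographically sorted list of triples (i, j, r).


Recovering R(i,j) via the rank-extension bound from the 6 conditions:

  0 | 0 | 0 | 0 | 1 | 1
  0 | 1 | 1 | 1 | 2 | 2
  1 | 2 | 2 | 2 | 3 | 3
  1 | 2 | 3 | 3 | 4 | 4
  1 | 2 | 3 | 4 | 5 | 5
  1 | 2 | 3 | 4 | 5 | 6

so w = (5, 2, 1, 3, 4, 6).

|D(w)|=5, |Ess(w)|=2:

[(1, 4, 0), (2, 1, 0)]


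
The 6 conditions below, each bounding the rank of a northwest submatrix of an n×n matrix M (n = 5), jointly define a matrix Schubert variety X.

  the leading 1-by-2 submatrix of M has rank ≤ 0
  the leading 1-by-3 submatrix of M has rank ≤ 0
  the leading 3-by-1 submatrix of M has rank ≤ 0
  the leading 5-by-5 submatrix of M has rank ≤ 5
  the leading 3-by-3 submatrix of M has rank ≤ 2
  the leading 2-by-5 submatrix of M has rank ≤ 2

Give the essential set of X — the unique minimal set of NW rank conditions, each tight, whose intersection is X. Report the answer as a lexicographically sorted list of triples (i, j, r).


Propagating the 6 rank bounds to every northwest block:

  0  0  0  1  1
  0  1  1  2  2
  0  1  2  3  3
  1  2  3  4  4
  1  2  3  4  5

giving w = (4, 2, 3, 1, 5) via Δ²R.

ℓ(w)=5; the 2 essential cells (i,j,r):

[(1, 3, 0), (3, 1, 0)]


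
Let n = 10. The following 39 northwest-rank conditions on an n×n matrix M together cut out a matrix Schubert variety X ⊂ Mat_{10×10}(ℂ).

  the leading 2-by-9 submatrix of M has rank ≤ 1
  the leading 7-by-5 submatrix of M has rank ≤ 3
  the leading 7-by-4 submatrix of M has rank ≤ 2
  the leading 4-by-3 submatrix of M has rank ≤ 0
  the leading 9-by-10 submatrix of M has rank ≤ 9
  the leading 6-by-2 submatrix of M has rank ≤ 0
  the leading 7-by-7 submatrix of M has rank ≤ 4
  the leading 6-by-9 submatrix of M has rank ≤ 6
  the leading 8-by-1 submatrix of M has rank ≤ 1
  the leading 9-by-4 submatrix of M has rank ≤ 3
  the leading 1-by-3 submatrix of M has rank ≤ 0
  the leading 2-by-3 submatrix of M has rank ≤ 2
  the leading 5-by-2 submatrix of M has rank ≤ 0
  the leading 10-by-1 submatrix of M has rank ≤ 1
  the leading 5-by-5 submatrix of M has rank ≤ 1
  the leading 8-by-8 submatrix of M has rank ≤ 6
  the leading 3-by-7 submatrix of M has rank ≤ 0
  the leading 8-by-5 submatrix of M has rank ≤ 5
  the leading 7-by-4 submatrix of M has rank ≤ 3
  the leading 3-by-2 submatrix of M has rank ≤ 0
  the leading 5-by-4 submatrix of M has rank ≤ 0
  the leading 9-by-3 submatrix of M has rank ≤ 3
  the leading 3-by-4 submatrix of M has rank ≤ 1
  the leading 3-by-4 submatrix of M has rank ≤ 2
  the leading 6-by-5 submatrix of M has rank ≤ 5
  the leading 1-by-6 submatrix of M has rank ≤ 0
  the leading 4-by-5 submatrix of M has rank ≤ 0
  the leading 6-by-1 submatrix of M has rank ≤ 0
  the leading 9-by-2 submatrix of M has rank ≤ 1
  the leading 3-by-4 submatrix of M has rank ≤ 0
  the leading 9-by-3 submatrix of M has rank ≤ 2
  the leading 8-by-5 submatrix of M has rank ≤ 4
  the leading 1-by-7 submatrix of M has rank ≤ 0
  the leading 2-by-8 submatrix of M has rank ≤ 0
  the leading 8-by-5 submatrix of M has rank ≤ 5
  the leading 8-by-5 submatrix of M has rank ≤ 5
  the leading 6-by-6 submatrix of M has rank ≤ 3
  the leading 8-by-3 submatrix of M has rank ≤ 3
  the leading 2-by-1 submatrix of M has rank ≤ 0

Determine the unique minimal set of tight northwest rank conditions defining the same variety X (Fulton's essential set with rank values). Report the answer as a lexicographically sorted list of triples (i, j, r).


The tightest implied rank at each (i,j), from the 39 conditions:

  R[1]: 0 | 0 | 0 | 0 | 0 | 0 | 0 | 0 | 1 | 1
  R[2]: 0 | 0 | 0 | 0 | 0 | 0 | 0 | 0 | 1 | 2
  R[3]: 0 | 0 | 0 | 0 | 0 | 0 | 0 | 1 | 2 | 3
  R[4]: 0 | 0 | 0 | 0 | 0 | 1 | 1 | 2 | 3 | 4
  R[5]: 0 | 0 | 0 | 0 | 1 | 2 | 2 | 3 | 4 | 5
  R[6]: 0 | 0 | 1 | 1 | 2 | 3 | 3 | 4 | 5 | 6
  R[7]: 1 | 1 | 2 | 2 | 3 | 4 | 4 | 5 | 6 | 7
  R[8]: 1 | 1 | 2 | 3 | 4 | 5 | 5 | 6 | 7 | 8
  R[9]: 1 | 1 | 2 | 3 | 4 | 5 | 6 | 7 | 8 | 9
  R[10]: 1 | 2 | 3 | 4 | 5 | 6 | 7 | 8 | 9 | 10

reading off 1-entries of Δ²R: w = (9, 10, 8, 6, 5, 3, 1, 4, 7, 2).

ℓ(w)=36; the 6 essential cells (i,j,r):

[(2, 8, 0), (3, 7, 0), (4, 5, 0), (5, 4, 0), (6, 2, 0), (9, 2, 1)]


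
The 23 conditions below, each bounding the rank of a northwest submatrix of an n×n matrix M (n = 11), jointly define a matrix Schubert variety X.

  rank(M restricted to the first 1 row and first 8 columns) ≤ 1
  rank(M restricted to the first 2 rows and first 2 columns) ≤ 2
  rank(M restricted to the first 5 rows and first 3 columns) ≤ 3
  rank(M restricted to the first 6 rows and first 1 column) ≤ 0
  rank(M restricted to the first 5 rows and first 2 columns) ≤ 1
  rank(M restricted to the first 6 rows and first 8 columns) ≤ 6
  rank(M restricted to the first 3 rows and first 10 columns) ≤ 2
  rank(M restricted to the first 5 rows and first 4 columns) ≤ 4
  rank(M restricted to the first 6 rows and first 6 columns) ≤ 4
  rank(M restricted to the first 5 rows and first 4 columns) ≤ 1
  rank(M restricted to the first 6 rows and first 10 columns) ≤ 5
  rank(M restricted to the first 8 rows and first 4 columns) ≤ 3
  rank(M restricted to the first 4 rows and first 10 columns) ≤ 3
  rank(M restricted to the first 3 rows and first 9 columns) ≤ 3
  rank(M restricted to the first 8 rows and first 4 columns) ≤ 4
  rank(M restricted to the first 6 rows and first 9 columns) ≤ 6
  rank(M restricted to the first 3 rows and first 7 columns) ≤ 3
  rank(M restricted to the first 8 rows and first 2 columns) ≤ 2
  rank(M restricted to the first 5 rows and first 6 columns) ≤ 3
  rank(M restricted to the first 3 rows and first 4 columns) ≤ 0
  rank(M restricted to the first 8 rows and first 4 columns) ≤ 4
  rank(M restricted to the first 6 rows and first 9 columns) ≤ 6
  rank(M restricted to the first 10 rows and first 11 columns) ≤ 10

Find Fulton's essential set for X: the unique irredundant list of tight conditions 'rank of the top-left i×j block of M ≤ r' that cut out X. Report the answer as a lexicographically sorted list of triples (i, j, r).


Reconstructing r_w from the 23 given conditions:

  i=1: 0, 0, 0, 0, 1, 1, 1, 1, 1, 1, 1
  i=2: 0, 0, 0, 0, 1, 2, 2, 2, 2, 2, 2
  i=3: 0, 0, 0, 0, 1, 2, 2, 2, 2, 2, 3
  i=4: 0, 1, 1, 1, 2, 3, 3, 3, 3, 3, 4
  i=5: 0, 1, 1, 1, 2, 3, 4, 4, 4, 4, 5
  i=6: 0, 1, 2, 2, 3, 4, 5, 5, 5, 5, 6
  i=7: 1, 2, 3, 3, 4, 5, 6, 6, 6, 6, 7
  i=8: 1, 2, 3, 3, 4, 5, 6, 7, 7, 7, 8
  i=9: 1, 2, 3, 4, 5, 6, 7, 8, 8, 8, 9
  i=10: 1, 2, 3, 4, 5, 6, 7, 8, 9, 9, 10
  i=11: 1, 2, 3, 4, 5, 6, 7, 8, 9, 10, 11

reading off 1-entries of Δ²R: w = (5, 6, 11, 2, 7, 3, 1, 8, 4, 9, 10).

D(w) has 22 cells with 5 SE-corners; essential set:

[(3, 4, 0), (3, 10, 2), (5, 4, 1), (6, 1, 0), (8, 4, 3)]


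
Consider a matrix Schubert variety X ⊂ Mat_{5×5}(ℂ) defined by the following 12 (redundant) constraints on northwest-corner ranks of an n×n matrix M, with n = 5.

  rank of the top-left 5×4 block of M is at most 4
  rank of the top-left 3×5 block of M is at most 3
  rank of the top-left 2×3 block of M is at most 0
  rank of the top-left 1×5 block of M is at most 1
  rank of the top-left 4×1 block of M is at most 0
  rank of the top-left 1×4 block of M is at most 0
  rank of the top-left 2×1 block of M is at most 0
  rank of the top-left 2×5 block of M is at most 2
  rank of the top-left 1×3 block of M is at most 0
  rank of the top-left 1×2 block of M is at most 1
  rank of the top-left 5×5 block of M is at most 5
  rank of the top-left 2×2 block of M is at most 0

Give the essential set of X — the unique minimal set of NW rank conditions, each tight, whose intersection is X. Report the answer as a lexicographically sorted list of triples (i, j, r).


Propagating the 12 rank bounds to every northwest block:

  R[1]: 0 | 0 | 0 | 0 | 1
  R[2]: 0 | 0 | 0 | 1 | 2
  R[3]: 0 | 1 | 1 | 2 | 3
  R[4]: 0 | 1 | 2 | 3 | 4
  R[5]: 1 | 2 | 3 | 4 | 5

the unique w with this rank table is (5, 4, 2, 3, 1).

Fulton essential set (3 of the 9 Rothe cells):

[(1, 4, 0), (2, 3, 0), (4, 1, 0)]


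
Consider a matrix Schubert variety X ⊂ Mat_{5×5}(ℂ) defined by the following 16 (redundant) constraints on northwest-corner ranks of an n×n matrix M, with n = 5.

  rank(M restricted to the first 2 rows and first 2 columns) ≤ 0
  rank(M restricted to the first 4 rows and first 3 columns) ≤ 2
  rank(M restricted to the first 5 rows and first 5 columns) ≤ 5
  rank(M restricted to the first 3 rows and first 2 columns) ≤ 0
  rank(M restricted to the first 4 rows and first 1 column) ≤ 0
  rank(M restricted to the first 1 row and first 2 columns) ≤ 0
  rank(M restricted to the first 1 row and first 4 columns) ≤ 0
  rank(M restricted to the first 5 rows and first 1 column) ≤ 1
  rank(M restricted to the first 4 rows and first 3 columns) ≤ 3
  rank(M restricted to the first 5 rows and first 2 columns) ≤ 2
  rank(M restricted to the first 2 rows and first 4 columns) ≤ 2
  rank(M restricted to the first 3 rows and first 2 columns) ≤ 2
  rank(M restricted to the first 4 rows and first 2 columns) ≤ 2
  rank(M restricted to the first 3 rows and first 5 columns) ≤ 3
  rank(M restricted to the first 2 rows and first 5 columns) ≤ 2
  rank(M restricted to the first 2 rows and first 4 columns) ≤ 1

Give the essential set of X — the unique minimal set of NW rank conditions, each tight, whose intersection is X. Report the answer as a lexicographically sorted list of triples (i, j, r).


Propagating the 16 rank bounds to every northwest block:

  0  0  0  0  1
  0  0  1  1  2
  0  0  1  2  3
  0  1  2  3  4
  1  2  3  4  5

second differences of R give the permutation w = (5, 3, 4, 2, 1).

D(w) has 9 cells with 3 SE-corners; essential set:

[(1, 4, 0), (3, 2, 0), (4, 1, 0)]


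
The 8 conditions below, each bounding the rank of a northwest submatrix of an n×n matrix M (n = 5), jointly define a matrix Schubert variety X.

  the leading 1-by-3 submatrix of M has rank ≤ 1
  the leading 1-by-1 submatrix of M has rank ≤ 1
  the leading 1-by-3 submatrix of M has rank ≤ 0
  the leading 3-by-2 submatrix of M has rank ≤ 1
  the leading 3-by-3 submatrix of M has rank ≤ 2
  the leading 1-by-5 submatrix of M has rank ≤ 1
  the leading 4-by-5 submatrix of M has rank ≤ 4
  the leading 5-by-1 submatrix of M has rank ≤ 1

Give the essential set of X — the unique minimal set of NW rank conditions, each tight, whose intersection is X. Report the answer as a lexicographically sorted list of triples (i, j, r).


The tightest implied rank at each (i,j), from the 8 conditions:

  row 1: 0  0  0  1  1
  row 2: 1  1  1  2  2
  row 3: 1  1  2  3  3
  row 4: 1  2  3  4  4
  row 5: 1  2  3  4  5

giving w = (4, 1, 3, 2, 5) via Δ²R.

2 SE-corners of the 4-cell Rothe diagram give Ess(w):

[(1, 3, 0), (3, 2, 1)]


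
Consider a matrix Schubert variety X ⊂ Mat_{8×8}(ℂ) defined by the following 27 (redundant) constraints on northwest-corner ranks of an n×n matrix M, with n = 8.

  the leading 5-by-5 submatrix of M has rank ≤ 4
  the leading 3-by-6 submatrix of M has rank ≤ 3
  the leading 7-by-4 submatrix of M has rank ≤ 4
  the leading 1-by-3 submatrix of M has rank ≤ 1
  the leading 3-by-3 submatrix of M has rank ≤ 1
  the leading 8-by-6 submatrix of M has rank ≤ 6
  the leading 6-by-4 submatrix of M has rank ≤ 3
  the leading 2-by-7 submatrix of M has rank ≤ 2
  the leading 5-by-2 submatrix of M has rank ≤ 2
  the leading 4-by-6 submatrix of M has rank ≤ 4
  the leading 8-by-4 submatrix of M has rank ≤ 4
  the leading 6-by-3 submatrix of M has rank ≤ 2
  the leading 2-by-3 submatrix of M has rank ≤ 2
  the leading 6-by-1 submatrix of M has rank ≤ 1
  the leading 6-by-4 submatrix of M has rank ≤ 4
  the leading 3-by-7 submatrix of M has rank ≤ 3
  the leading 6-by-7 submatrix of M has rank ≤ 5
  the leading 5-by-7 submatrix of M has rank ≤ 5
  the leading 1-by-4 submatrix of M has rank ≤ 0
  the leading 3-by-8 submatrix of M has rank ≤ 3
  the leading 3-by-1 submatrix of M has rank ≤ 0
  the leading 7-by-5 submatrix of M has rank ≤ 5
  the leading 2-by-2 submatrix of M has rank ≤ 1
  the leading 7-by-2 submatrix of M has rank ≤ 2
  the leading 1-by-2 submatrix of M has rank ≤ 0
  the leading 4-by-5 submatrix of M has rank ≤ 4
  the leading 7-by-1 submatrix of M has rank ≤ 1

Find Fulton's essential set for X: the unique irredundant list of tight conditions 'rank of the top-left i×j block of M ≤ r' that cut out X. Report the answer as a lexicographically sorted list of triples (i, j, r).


Recovering R(i,j) via the rank-extension bound from the 27 conditions:

  i=1: 0 | 0 | 0 | 0 | 1 | 1 | 1 | 1
  i=2: 0 | 1 | 1 | 1 | 2 | 2 | 2 | 2
  i=3: 0 | 1 | 1 | 2 | 3 | 3 | 3 | 3
  i=4: 1 | 2 | 2 | 3 | 4 | 4 | 4 | 4
  i=5: 1 | 2 | 2 | 3 | 4 | 5 | 5 | 5
  i=6: 1 | 2 | 2 | 3 | 4 | 5 | 5 | 6
  i=7: 1 | 2 | 3 | 4 | 5 | 6 | 6 | 7
  i=8: 1 | 2 | 3 | 4 | 5 | 6 | 7 | 8

the unique w with this rank table is (5, 2, 4, 1, 6, 8, 3, 7).

5 SE-corners of the 10-cell Rothe diagram give Ess(w):

[(1, 4, 0), (3, 1, 0), (3, 3, 1), (6, 3, 2), (6, 7, 5)]


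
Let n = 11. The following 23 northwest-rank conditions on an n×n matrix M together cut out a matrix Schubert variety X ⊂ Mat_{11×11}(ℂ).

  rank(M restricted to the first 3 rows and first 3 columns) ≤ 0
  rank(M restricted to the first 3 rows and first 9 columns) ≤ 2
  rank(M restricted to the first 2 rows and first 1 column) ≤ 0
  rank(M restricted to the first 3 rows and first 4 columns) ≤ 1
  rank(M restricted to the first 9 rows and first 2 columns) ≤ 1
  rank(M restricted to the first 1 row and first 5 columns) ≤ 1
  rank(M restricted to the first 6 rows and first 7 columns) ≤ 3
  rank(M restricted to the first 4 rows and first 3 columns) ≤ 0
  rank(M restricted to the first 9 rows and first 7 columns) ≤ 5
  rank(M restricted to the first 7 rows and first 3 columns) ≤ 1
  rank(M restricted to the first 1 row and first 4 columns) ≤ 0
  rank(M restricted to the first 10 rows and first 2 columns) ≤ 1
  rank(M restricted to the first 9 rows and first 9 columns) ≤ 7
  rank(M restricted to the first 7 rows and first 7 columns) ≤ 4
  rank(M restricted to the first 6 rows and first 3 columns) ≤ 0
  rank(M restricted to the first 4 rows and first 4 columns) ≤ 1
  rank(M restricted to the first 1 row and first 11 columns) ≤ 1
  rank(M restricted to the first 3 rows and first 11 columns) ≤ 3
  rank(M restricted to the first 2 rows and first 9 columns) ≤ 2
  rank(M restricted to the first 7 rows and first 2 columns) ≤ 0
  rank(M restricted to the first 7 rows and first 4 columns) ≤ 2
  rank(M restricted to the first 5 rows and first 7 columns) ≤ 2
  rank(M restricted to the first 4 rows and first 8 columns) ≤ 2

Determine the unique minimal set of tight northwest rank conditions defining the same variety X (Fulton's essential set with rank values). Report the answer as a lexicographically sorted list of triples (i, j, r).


Computing R[i][j] = min implied NW-rank bound (n=11, 23 conditions):

  i=1: 0 | 0 | 0 | 0 | 1 | 1 | 1 | 1 | 1 | 1 | 1
  i=2: 0 | 0 | 0 | 1 | 2 | 2 | 2 | 2 | 2 | 2 | 2
  i=3: 0 | 0 | 0 | 1 | 2 | 2 | 2 | 2 | 2 | 3 | 3
  i=4: 0 | 0 | 0 | 1 | 2 | 2 | 2 | 2 | 3 | 4 | 4
  i=5: 0 | 0 | 0 | 1 | 2 | 2 | 2 | 3 | 4 | 5 | 5
  i=6: 0 | 0 | 0 | 1 | 2 | 3 | 3 | 4 | 5 | 6 | 6
  i=7: 0 | 0 | 1 | 2 | 3 | 4 | 4 | 5 | 6 | 7 | 7
  i=8: 1 | 1 | 2 | 3 | 4 | 5 | 5 | 6 | 7 | 8 | 8
  i=9: 1 | 1 | 2 | 3 | 4 | 5 | 5 | 6 | 7 | 8 | 9
  i=10: 1 | 1 | 2 | 3 | 4 | 5 | 6 | 7 | 8 | 9 | 10
  i=11: 1 | 2 | 3 | 4 | 5 | 6 | 7 | 8 | 9 | 10 | 11

giving w = (5, 4, 10, 9, 8, 6, 3, 1, 11, 7, 2) via Δ²R.

ℓ(w)=33; the 8 essential cells (i,j,r):

[(1, 4, 0), (3, 9, 2), (4, 8, 2), (5, 7, 2), (6, 3, 0), (7, 2, 0), (9, 7, 5), (10, 2, 1)]


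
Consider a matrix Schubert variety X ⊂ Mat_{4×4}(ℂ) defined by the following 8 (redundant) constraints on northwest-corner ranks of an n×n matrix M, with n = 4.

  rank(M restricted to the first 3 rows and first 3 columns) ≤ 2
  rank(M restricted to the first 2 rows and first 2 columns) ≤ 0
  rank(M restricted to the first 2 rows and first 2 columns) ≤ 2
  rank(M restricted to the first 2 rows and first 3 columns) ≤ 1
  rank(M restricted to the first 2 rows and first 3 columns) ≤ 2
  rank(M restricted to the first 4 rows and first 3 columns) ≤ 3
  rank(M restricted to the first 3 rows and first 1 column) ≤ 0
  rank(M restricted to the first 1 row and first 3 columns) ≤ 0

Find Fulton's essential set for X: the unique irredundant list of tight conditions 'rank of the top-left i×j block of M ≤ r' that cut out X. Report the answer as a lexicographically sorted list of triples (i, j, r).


The tightest implied rank at each (i,j), from the 8 conditions:

  row 1: 0 0 0 1
  row 2: 0 0 1 2
  row 3: 0 1 2 3
  row 4: 1 2 3 4

hence w(1..4) = (4, 3, 2, 1).

Fulton essential set (3 of the 6 Rothe cells):

[(1, 3, 0), (2, 2, 0), (3, 1, 0)]


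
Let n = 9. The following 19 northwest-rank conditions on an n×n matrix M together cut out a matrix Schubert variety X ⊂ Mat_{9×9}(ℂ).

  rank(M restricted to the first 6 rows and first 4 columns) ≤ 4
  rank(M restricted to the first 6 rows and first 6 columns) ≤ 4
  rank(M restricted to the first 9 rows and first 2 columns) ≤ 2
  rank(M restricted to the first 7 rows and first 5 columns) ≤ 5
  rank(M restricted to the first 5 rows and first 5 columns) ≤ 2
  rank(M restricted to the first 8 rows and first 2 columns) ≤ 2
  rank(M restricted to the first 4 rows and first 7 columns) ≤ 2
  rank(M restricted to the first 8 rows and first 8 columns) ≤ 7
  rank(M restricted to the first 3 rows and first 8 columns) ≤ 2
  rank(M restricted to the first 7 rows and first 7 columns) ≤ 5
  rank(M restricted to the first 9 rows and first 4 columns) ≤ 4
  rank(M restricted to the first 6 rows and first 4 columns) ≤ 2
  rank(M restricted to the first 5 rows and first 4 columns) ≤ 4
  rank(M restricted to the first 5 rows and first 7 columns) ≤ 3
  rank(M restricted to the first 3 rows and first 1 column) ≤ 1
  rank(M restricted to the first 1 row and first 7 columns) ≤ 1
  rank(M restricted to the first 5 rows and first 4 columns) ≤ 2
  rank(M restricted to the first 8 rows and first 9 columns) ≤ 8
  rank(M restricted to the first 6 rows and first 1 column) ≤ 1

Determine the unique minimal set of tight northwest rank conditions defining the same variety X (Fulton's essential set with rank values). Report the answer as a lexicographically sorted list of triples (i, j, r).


Recovering R(i,j) via the rank-extension bound from the 19 conditions:

  R[1]: 1  1  1  1  1  1  1  1  1
  R[2]: 1  2  2  2  2  2  2  2  2
  R[3]: 1  2  2  2  2  2  2  2  3
  R[4]: 1  2  2  2  2  2  2  3  4
  R[5]: 1  2  2  2  2  3  3  4  5
  R[6]: 1  2  2  2  3  4  4  5  6
  R[7]: 1  2  3  3  4  5  5  6  7
  R[8]: 1  2  3  4  5  6  6  7  8
  R[9]: 1  2  3  4  5  6  7  8  9

the unique w with this rank table is (1, 2, 9, 8, 6, 5, 3, 4, 7).

|D(w)|=16, |Ess(w)|=4:

[(3, 8, 2), (4, 7, 2), (5, 5, 2), (6, 4, 2)]


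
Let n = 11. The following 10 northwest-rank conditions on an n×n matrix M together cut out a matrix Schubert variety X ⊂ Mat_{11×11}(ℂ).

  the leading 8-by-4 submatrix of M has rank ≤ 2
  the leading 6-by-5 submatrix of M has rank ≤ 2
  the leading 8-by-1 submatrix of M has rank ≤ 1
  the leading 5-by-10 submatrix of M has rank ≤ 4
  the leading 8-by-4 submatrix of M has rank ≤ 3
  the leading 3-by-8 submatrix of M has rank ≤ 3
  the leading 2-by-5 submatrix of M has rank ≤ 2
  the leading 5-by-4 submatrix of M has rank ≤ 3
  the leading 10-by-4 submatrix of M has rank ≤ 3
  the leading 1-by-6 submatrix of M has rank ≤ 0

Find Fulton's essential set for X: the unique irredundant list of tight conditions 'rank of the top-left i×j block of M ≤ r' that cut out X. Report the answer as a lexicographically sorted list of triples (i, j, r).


Propagating the 10 rank bounds to every northwest block:

  R[1]: 0, 0, 0, 0, 0, 0, 1, 1, 1, 1, 1
  R[2]: 1, 1, 1, 1, 1, 1, 2, 2, 2, 2, 2
  R[3]: 1, 2, 2, 2, 2, 2, 3, 3, 3, 3, 3
  R[4]: 1, 2, 2, 2, 2, 3, 4, 4, 4, 4, 4
  R[5]: 1, 2, 2, 2, 2, 3, 4, 4, 4, 4, 5
  R[6]: 1, 2, 2, 2, 2, 3, 4, 5, 5, 5, 6
  R[7]: 1, 2, 2, 2, 3, 4, 5, 6, 6, 6, 7
  R[8]: 1, 2, 2, 2, 3, 4, 5, 6, 7, 7, 8
  R[9]: 1, 2, 3, 3, 4, 5, 6, 7, 8, 8, 9
  R[10]: 1, 2, 3, 3, 4, 5, 6, 7, 8, 9, 10
  R[11]: 1, 2, 3, 4, 5, 6, 7, 8, 9, 10, 11

so w = (7, 1, 2, 6, 11, 8, 5, 9, 3, 10, 4).

ℓ(w)=23; the 5 essential cells (i,j,r):

[(1, 6, 0), (5, 10, 4), (6, 5, 2), (8, 4, 2), (10, 4, 3)]


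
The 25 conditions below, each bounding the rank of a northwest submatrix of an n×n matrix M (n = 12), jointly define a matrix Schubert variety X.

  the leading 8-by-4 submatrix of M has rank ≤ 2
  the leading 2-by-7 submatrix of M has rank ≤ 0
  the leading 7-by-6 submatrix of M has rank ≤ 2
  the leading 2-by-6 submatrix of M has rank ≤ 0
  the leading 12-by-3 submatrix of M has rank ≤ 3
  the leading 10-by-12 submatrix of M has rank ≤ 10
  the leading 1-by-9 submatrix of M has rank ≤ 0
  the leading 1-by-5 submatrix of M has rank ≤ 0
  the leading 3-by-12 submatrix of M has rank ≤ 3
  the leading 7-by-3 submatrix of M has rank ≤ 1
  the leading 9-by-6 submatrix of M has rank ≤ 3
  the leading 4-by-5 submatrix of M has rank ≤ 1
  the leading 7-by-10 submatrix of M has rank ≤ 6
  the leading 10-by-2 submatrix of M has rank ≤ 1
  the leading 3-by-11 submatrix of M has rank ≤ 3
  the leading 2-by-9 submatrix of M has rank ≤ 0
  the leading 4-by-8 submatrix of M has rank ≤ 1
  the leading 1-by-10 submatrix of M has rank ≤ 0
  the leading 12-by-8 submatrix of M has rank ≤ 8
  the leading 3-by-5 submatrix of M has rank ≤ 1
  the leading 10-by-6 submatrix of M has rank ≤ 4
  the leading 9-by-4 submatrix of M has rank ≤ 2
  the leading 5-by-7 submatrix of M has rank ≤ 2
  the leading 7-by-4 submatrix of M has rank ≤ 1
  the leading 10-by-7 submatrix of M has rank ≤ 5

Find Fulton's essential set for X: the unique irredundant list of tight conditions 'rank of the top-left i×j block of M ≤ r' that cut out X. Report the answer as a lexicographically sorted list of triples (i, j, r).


The tightest implied rank at each (i,j), from the 25 conditions:

  row 1: 0  0  0  0  0  0  0  0  0  0  1  1
  row 2: 0  0  0  0  0  0  0  0  0  1  2  2
  row 3: 1  1  1  1  1  1  1  1  1  2  3  3
  row 4: 1  1  1  1  1  1  1  1  2  3  4  4
  row 5: 1  1  1  1  2  2  2  2  3  4  5  5
  row 6: 1  1  1  1  2  2  3  3  4  5  6  6
  row 7: 1  1  1  1  2  2  3  4  5  6  7  7
  row 8: 1  1  2  2  3  3  4  5  6  7  8  8
  row 9: 1  1  2  2  3  3  4  5  6  7  8  9
  row 10: 1  1  2  3  4  4  5  6  7  8  9  10
  row 11: 1  2  3  4  5  5  6  7  8  9  10  11
  row 12: 1  2  3  4  5  6  7  8  9  10  11  12

hence w(1..12) = (11, 10, 1, 9, 5, 7, 8, 3, 12, 4, 2, 6).

|D(w)|=42, |Ess(w)|=8:

[(1, 10, 0), (2, 9, 0), (4, 8, 1), (7, 4, 1), (7, 6, 2), (9, 4, 2), (9, 6, 3), (10, 2, 1)]


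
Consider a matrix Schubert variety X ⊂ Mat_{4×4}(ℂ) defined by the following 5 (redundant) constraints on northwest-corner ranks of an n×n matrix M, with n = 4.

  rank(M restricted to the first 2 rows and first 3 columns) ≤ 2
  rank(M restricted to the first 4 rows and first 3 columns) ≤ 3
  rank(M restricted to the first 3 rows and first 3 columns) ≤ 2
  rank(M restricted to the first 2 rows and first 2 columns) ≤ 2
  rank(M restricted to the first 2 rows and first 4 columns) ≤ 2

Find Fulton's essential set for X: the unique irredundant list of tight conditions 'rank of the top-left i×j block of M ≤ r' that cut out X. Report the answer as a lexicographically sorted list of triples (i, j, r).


Recovering R(i,j) via the rank-extension bound from the 5 conditions:

  R[1]: 1 | 1 | 1 | 1
  R[2]: 1 | 2 | 2 | 2
  R[3]: 1 | 2 | 2 | 3
  R[4]: 1 | 2 | 3 | 4

so w = (1, 2, 4, 3).

1 SE-corner of the 1-cell Rothe diagram gives Ess(w):

[(3, 3, 2)]


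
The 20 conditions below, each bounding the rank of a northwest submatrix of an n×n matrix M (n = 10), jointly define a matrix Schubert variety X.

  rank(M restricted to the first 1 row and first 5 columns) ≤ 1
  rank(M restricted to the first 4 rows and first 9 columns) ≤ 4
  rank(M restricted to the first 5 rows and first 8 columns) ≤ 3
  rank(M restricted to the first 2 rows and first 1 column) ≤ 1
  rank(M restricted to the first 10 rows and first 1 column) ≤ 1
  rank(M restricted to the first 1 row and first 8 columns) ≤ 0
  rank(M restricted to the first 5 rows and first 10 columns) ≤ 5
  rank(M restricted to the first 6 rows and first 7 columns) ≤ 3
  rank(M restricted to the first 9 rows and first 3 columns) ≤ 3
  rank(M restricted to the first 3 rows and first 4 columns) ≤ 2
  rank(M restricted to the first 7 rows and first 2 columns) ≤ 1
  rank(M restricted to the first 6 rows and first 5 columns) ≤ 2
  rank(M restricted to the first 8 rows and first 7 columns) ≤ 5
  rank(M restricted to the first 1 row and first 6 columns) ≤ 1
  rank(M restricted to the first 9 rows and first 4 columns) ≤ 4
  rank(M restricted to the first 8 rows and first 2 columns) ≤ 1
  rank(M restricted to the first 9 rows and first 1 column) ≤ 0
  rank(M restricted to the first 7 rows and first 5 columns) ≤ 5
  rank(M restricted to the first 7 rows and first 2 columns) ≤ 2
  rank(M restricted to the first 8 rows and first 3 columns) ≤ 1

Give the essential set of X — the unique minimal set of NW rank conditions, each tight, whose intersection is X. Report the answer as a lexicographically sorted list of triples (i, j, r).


Recovering R(i,j) via the rank-extension bound from the 20 conditions:

  0, 0, 0, 0, 0, 0, 0, 0, 1, 1
  0, 1, 1, 1, 1, 1, 1, 1, 2, 2
  0, 1, 1, 2, 2, 2, 2, 2, 3, 3
  0, 1, 1, 2, 2, 3, 3, 3, 4, 4
  0, 1, 1, 2, 2, 3, 3, 3, 4, 5
  0, 1, 1, 2, 2, 3, 3, 4, 5, 6
  0, 1, 1, 2, 3, 4, 4, 5, 6, 7
  0, 1, 1, 2, 3, 4, 5, 6, 7, 8
  0, 1, 2, 3, 4, 5, 6, 7, 8, 9
  1, 2, 3, 4, 5, 6, 7, 8, 9, 10

the unique w with this rank table is (9, 2, 4, 6, 10, 8, 5, 7, 3, 1).

|D(w)|=28, |Ess(w)|=6:

[(1, 8, 0), (5, 8, 3), (6, 5, 2), (6, 7, 3), (8, 3, 1), (9, 1, 0)]
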